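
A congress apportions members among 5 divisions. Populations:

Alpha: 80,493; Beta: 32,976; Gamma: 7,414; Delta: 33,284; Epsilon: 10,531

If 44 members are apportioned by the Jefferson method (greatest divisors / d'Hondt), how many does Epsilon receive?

Standard divisor 164698/44 ≈ 3743.136; standard quotas: Alpha 21.504, Beta 8.810, Gamma 1.981, Delta 8.892, Epsilon 2.813.
Rounding down gives 21, 8, 1, 8, 2 = 40 seats, so the divisor must be adjusted.
With modified divisor 3600: modified quotas Alpha 22.359, Beta 9.160, Gamma 2.059, Delta 9.246, Epsilon 2.925.
Rounding down: Alpha 22, Beta 9, Gamma 2, Delta 9, Epsilon 2 (total 44).
Epsilon receives 2.

2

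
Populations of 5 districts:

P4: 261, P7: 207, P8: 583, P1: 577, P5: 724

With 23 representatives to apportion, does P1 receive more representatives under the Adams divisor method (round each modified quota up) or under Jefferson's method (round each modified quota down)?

Jefferson

Adams: P4 3, P7 2, P8 6, P1 5, P5 7.
Jefferson: P4 2, P7 2, P8 6, P1 6, P5 7.
P1 gets 5 under Adams and 6 under Jefferson.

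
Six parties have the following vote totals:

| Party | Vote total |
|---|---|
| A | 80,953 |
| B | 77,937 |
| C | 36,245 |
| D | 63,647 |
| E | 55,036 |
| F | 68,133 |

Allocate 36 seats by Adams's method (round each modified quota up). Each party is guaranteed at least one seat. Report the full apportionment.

A: 8, B: 7, C: 4, D: 6, E: 5, F: 6

Standard divisor 381951/36 ≈ 10609.75; standard quotas: A 7.630, B 7.346, C 3.416, D 5.999, E 5.187, F 6.422.
Rounding up gives 8, 8, 4, 6, 6, 7 = 39 seats, so the divisor must be adjusted.
With modified divisor 11500: modified quotas A 7.039, B 6.777, C 3.152, D 5.535, E 4.786, F 5.925.
Rounding up: A 8, B 7, C 4, D 6, E 5, F 6 (total 36).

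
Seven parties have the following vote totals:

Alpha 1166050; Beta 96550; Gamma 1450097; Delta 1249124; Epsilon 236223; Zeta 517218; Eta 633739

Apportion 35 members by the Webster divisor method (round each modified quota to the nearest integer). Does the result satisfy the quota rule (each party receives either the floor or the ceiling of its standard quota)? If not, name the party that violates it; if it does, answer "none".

Standard quotas: Alpha 7.630, Beta 0.632, Gamma 9.488, Delta 8.173, Epsilon 1.546, Zeta 3.384, Eta 4.147.
Webster allocation: Alpha 8, Beta 1, Gamma 9, Delta 8, Epsilon 2, Zeta 3, Eta 4.
Every allocation lies between the lower and upper quota.

none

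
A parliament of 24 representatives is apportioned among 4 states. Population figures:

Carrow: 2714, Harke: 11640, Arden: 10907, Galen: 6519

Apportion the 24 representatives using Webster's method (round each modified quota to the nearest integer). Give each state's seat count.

Carrow 2, Harke 9, Arden 8, Galen 5

Standard divisor 31780/24 ≈ 1324.167; standard quotas: Carrow 2.050, Harke 8.790, Arden 8.237, Galen 4.923.
Rounding to the nearest integer gives Carrow 2, Harke 9, Arden 8, Galen 5 — total 24, matching the house size, so no adjustment is needed.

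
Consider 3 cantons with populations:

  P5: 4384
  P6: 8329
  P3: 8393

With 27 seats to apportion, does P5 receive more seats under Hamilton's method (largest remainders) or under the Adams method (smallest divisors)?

Hamilton: P5 5, P6 11, P3 11.
Adams: P5 6, P6 10, P3 11.
P5 gets 5 under Hamilton and 6 under Adams.

Adams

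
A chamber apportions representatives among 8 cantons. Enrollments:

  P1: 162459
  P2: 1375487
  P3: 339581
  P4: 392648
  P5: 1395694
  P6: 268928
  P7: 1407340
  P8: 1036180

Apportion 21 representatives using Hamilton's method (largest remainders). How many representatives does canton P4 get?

Standard divisor: 6378317 ÷ 21 ≈ 303729.381.
Standard quotas: P1 0.5349, P2 4.5287, P3 1.1180, P4 1.2928, P5 4.5952, P6 0.8854, P7 4.6335, P8 3.4115.
Lower quotas: P1 0, P2 4, P3 1, P4 1, P5 4, P6 0, P7 4, P8 3 (sum 17, leaving 4 seats).
Remainders in descending order: P6 0.8854, P7 0.6335, P5 0.5952, P1 0.5349, P2 0.5287, P8 0.4115, P4 0.2928, P3 0.1180.
Largest remainders: P6, P7, P5, P1 receive the extra seats.
P4 receives 1.

1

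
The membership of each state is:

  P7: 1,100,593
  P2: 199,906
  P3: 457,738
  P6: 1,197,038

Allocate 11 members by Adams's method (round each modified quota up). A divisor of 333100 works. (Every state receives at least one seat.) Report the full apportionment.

P7=4, P2=1, P3=2, P6=4

With modified divisor 333100: modified quotas P7 3.304, P2 0.600, P3 1.374, P6 3.594.
Rounding up: P7 4, P2 1, P3 2, P6 4 (total 11).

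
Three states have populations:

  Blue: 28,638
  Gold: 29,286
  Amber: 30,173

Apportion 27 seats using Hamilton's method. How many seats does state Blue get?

The standard divisor is 88097/27 ≈ 3262.852.
Standard quotas: Blue 8.7770, Gold 8.9756, Amber 9.2474.
Lower quotas: Blue 8, Gold 8, Amber 9 (sum 25, leaving 2 seats).
Remainders in descending order: Gold 0.9756, Blue 0.7770, Amber 0.2474.
Largest remainders: Gold, Blue receive the extra seats.
Blue receives 9.

9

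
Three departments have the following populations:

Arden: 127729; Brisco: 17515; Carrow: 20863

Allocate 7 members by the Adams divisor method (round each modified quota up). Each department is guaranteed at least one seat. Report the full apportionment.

Arden 5, Brisco 1, Carrow 1

Standard divisor 166107/7 ≈ 23729.571; standard quotas: Arden 5.383, Brisco 0.738, Carrow 0.879.
Rounding up gives 6, 1, 1 = 8 seats, so the divisor must be adjusted.
With modified divisor 28700: modified quotas Arden 4.450, Brisco 0.610, Carrow 0.727.
Rounding up: Arden 5, Brisco 1, Carrow 1 (total 7).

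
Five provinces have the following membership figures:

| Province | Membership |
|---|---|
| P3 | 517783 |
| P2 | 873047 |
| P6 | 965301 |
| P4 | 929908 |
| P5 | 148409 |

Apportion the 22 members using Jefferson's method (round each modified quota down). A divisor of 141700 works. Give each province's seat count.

With modified divisor 141700: modified quotas P3 3.654, P2 6.161, P6 6.812, P4 6.563, P5 1.047.
Rounding down: P3 3, P2 6, P6 6, P4 6, P5 1 (total 22).

P3 3; P2 6; P6 6; P4 6; P5 1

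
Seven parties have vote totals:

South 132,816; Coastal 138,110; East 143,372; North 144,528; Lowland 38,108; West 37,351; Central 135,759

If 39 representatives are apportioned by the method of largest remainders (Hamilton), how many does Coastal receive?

Standard divisor: 770044 ÷ 39 ≈ 19744.718.
Standard quotas: South 6.7267, Coastal 6.9948, East 7.2613, North 7.3198, Lowland 1.9300, West 1.8917, Central 6.8757.
Lower quotas: South 6, Coastal 6, East 7, North 7, Lowland 1, West 1, Central 6 (sum 34, leaving 5 seats).
Remainders in descending order: Coastal 0.9948, Lowland 0.9300, West 0.8917, Central 0.8757, South 0.7267, North 0.3198, East 0.2613.
Largest remainders: Coastal, Lowland, West, Central, South receive the extra seats.
Coastal receives 7.

7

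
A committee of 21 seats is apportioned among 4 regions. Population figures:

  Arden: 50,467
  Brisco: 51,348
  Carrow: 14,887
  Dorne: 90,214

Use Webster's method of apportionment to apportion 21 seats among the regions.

Standard divisor 206916/21 ≈ 9853.143; standard quotas: Arden 5.122, Brisco 5.211, Carrow 1.511, Dorne 9.156.
Rounding to the nearest integer gives Arden 5, Brisco 5, Carrow 2, Dorne 9 — total 21, matching the house size, so no adjustment is needed.

Arden: 5, Brisco: 5, Carrow: 2, Dorne: 9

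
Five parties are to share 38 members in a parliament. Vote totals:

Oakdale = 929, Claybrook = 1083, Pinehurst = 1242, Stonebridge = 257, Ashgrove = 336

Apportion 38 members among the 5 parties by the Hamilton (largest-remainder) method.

Oakdale 9, Claybrook 11, Pinehurst 12, Stonebridge 3, Ashgrove 3

The standard divisor is 3847/38 ≈ 101.237.
Standard quotas: Oakdale 9.177, Claybrook 10.698, Pinehurst 12.268, Stonebridge 2.539, Ashgrove 3.319.
Lower quotas: Oakdale 9, Claybrook 10, Pinehurst 12, Stonebridge 2, Ashgrove 3 (sum 36, leaving 2 seats).
Remainders in descending order: Claybrook 0.698, Stonebridge 0.539, Ashgrove 0.319, Pinehurst 0.268, Oakdale 0.177.
The surplus seats go to Claybrook, Stonebridge.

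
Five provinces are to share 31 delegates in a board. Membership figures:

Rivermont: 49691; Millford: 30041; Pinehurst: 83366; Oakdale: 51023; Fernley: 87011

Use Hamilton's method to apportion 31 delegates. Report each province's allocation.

Rivermont 5, Millford 3, Pinehurst 9, Oakdale 5, Fernley 9

Total 301132; standard divisor 301132/31 ≈ 9713.935.
Standard quotas: Rivermont 5.1154, Millford 3.0926, Pinehurst 8.5821, Oakdale 5.2526, Fernley 8.9573.
Lower quotas: Rivermont 5, Millford 3, Pinehurst 8, Oakdale 5, Fernley 8 (sum 29, leaving 2 seats).
Remainders in descending order: Fernley 0.9573, Pinehurst 0.5821, Oakdale 0.2526, Rivermont 0.1154, Millford 0.0926.
The surplus seats go to Fernley, Pinehurst.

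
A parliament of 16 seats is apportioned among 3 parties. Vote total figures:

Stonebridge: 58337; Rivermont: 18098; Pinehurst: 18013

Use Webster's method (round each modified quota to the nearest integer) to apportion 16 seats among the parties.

Standard divisor 94448/16 ≈ 5903; standard quotas: Stonebridge 9.883, Rivermont 3.066, Pinehurst 3.051.
Rounding to the nearest integer gives Stonebridge 10, Rivermont 3, Pinehurst 3 — total 16, matching the house size, so no adjustment is needed.

Stonebridge=10, Rivermont=3, Pinehurst=3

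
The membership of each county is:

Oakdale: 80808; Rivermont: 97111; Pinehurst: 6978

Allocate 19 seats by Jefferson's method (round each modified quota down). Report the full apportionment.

Standard divisor 184897/19 ≈ 9731.421; standard quotas: Oakdale 8.304, Rivermont 9.979, Pinehurst 0.717.
Rounding down gives 8, 9, 0 = 17 seats, so the divisor must be adjusted.
With modified divisor 8900: modified quotas Oakdale 9.080, Rivermont 10.911, Pinehurst 0.784.
Rounding down: Oakdale 9, Rivermont 10, Pinehurst 0 (total 19).

Oakdale: 9; Rivermont: 10; Pinehurst: 0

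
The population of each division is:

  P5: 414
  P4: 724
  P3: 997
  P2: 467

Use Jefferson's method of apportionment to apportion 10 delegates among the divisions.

Standard divisor 2602/10 ≈ 260.2; standard quotas: P5 1.591, P4 2.782, P3 3.832, P2 1.795.
Rounding down gives 1, 2, 3, 1 = 7 seats, so the divisor must be adjusted.
With modified divisor 220: modified quotas P5 1.882, P4 3.291, P3 4.532, P2 2.123.
Rounding down: P5 1, P4 3, P3 4, P2 2 (total 10).

P5: 1, P4: 3, P3: 4, P2: 2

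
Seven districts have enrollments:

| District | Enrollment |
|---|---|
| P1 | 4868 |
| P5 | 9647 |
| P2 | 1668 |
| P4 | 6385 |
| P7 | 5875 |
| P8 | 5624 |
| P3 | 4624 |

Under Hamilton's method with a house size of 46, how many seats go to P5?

11

Total 38691; standard divisor 38691/46 ≈ 841.109.
Standard quotas: P1 5.7876, P5 11.4694, P2 1.9831, P4 7.5912, P7 6.9848, P8 6.6864, P3 5.4975.
Lower quotas: P1 5, P5 11, P2 1, P4 7, P7 6, P8 6, P3 5 (sum 41, leaving 5 seats).
Remainders in descending order: P7 0.9848, P2 0.9831, P1 0.7876, P8 0.6864, P4 0.5912, P3 0.4975, P5 0.4694.
The surplus seats go to P7, P2, P1, P8, P4.
P5 receives 11.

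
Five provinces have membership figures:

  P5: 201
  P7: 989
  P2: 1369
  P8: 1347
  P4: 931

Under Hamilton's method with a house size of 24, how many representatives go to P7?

5

The standard divisor is 4837/24 ≈ 201.542.
Standard quotas: P5 0.997, P7 4.907, P2 6.793, P8 6.683, P4 4.619.
Lower quotas: P5 0, P7 4, P2 6, P8 6, P4 4 (sum 20, leaving 4 seats).
Remainders in descending order: P5 0.997, P7 0.907, P2 0.793, P8 0.683, P4 0.619.
Largest remainders: P5, P7, P2, P8 receive the extra seats.
P7 receives 5.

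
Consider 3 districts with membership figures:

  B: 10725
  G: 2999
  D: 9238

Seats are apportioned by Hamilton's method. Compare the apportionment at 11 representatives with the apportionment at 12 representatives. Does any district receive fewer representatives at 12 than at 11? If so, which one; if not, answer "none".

At 11 seats: B 5, G 2, D 4.
At 12 seats: B 6, G 1, D 5.
G drops from 2 to 1.

G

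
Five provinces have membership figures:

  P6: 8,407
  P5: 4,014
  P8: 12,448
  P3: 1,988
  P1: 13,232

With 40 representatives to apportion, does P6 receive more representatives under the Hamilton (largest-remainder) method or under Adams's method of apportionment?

Hamilton: P6 8, P5 4, P8 13, P3 2, P1 13.
Adams: P6 9, P5 4, P8 12, P3 2, P1 13.
P6 gets 8 under Hamilton and 9 under Adams.

Adams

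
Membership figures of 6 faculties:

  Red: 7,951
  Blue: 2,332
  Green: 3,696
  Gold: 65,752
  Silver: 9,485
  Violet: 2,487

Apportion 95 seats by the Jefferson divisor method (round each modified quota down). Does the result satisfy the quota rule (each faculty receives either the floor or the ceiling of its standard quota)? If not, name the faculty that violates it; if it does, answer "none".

Standard quotas: Red 8.237, Blue 2.416, Green 3.829, Gold 68.116, Silver 9.826, Violet 2.576.
Jefferson allocation: Red 8, Blue 2, Green 3, Gold 70, Silver 10, Violet 2.
Gold has quota 68.116 (lower 68, upper 69) but receives 70 — outside the quota interval.

Gold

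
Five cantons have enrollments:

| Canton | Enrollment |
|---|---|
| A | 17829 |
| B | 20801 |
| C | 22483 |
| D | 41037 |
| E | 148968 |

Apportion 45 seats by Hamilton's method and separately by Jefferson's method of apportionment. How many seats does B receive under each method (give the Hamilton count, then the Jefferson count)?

4 and 3

Hamilton: A 3, B 4, C 4, D 7, E 27.
Jefferson: A 3, B 3, C 4, D 7, E 28.
B gets 4 under Hamilton and 3 under Jefferson.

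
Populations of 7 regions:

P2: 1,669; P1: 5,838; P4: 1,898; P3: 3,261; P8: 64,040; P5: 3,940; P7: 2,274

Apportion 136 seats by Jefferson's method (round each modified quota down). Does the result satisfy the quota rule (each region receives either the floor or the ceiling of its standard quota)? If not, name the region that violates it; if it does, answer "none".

Standard quotas: P2 2.737, P1 9.575, P4 3.113, P3 5.348, P8 105.034, P5 6.462, P7 3.730.
Jefferson allocation: P2 2, P1 9, P4 3, P3 5, P8 108, P5 6, P7 3.
P8 has quota 105.034 (lower 105, upper 106) but receives 108 — outside the quota interval.

P8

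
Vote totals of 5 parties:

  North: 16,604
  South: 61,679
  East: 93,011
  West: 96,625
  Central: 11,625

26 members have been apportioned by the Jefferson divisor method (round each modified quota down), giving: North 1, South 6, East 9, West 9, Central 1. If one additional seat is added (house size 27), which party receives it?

Priority for the next seat is population ÷ (current seats + 1).
Priorities: North 8302.000, South 8811.286, East 9301.100, West 9662.500, Central 5812.500.
Highest priority: West.

West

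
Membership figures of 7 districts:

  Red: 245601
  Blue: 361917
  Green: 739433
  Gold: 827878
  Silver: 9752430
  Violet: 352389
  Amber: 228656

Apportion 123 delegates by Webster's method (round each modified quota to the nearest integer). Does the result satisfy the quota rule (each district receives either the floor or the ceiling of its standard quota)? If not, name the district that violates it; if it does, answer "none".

Silver

Standard quotas: Red 2.415, Blue 3.559, Green 7.271, Gold 8.141, Silver 95.900, Violet 3.465, Amber 2.248.
Webster allocation: Red 2, Blue 4, Green 7, Gold 8, Silver 97, Violet 3, Amber 2.
Silver has quota 95.900 (lower 95, upper 96) but receives 97 — outside the quota interval.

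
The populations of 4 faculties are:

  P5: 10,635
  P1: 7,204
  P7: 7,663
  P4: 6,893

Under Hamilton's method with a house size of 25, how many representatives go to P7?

Total 32395; standard divisor 32395/25 ≈ 1295.8.
Standard quotas: P5 8.2073, P1 5.5595, P7 5.9137, P4 5.3195.
Lower quotas: P5 8, P1 5, P7 5, P4 5 (sum 23, leaving 2 seats).
Remainders in descending order: P7 0.9137, P1 0.5595, P4 0.3195, P5 0.2073.
The surplus seats go to P7, P1.
P7 receives 6.

6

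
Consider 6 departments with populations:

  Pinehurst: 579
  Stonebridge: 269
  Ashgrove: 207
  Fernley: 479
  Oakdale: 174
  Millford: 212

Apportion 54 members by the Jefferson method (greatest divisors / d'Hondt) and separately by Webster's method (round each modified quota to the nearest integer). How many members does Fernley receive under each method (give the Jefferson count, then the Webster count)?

Jefferson: Pinehurst 16, Stonebridge 7, Ashgrove 6, Fernley 14, Oakdale 5, Millford 6.
Webster: Pinehurst 16, Stonebridge 8, Ashgrove 6, Fernley 13, Oakdale 5, Millford 6.
Fernley gets 14 under Jefferson and 13 under Webster.

14 and 13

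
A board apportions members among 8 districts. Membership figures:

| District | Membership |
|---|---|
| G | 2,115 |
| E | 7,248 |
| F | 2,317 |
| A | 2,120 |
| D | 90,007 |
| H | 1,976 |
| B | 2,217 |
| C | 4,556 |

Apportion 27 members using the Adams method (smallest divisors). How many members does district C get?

Standard divisor 112556/27 ≈ 4168.741; standard quotas: G 0.507, E 1.739, F 0.556, A 0.509, D 21.591, H 0.474, B 0.532, C 1.093.
Rounding up gives 1, 2, 1, 1, 22, 1, 1, 2 = 31 seats, so the divisor must be adjusted.
With modified divisor 4900: modified quotas G 0.432, E 1.479, F 0.473, A 0.433, D 18.369, H 0.403, B 0.452, C 0.930.
Rounding up: G 1, E 2, F 1, A 1, D 19, H 1, B 1, C 1 (total 27).
C receives 1.

1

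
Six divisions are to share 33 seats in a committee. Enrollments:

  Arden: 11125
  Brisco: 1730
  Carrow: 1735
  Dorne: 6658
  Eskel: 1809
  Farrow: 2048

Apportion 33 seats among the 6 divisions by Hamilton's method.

The standard divisor is 25105/33 ≈ 760.758.
Standard quotas: Arden 14.6236, Brisco 2.2740, Carrow 2.2806, Dorne 8.7518, Eskel 2.3779, Farrow 2.6921.
Lower quotas: Arden 14, Brisco 2, Carrow 2, Dorne 8, Eskel 2, Farrow 2 (sum 30, leaving 3 seats).
Remainders in descending order: Dorne 0.7518, Farrow 0.6921, Arden 0.6236, Eskel 0.3779, Carrow 0.2806, Brisco 0.2740.
Largest remainders: Dorne, Farrow, Arden receive the extra seats.

Arden 15, Brisco 2, Carrow 2, Dorne 9, Eskel 2, Farrow 3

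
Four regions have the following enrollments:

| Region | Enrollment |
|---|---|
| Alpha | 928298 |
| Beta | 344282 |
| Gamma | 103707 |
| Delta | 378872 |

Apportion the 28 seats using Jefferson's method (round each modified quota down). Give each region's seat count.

Alpha 16; Beta 5; Gamma 1; Delta 6

Standard divisor 1755159/28 ≈ 62684.25; standard quotas: Alpha 14.809, Beta 5.492, Gamma 1.654, Delta 6.044.
Rounding down gives 14, 5, 1, 6 = 26 seats, so the divisor must be adjusted.
With modified divisor 57700: modified quotas Alpha 16.088, Beta 5.967, Gamma 1.797, Delta 6.566.
Rounding down: Alpha 16, Beta 5, Gamma 1, Delta 6 (total 28).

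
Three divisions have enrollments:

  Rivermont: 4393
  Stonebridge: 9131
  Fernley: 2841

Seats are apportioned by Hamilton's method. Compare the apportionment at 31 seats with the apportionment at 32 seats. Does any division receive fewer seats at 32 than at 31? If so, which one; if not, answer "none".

At 31 seats: Rivermont 8, Stonebridge 17, Fernley 6.
At 32 seats: Rivermont 9, Stonebridge 18, Fernley 5.
Fernley drops from 6 to 5.

Fernley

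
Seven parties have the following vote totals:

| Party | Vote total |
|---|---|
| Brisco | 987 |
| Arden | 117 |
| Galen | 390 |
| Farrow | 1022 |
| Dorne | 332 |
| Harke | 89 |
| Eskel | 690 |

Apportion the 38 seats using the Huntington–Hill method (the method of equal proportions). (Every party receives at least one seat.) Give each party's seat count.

Brisco 10; Arden 1; Galen 4; Farrow 11; Dorne 4; Harke 1; Eskel 7

With divisor 95: modified quotas Brisco 10.389, Arden 1.232, Galen 4.105, Farrow 10.758, Dorne 3.495, Harke 0.937, Eskel 7.263.
Geometric-mean thresholds: Brisco √(10·11)=10.488, Arden √(1·2)=1.414, Galen √(4·5)=4.472, Farrow √(10·11)=10.488, Dorne √(3·4)=3.464, Harke (min 1), Eskel √(7·8)=7.483.
Each quota rounded against its threshold gives Brisco 10, Arden 1, Galen 4, Farrow 11, Dorne 4, Harke 1, Eskel 7 (total 38).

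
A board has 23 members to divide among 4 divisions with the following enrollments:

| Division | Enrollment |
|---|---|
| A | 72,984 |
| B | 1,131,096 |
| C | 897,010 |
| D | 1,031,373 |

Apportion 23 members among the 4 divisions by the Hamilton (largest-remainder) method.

Standard divisor: 3132463 ÷ 23 ≈ 136194.043.
Standard quotas: A 0.5359, B 8.3050, C 6.5863, D 7.5728.
Lower quotas: A 0, B 8, C 6, D 7 (sum 21, leaving 2 seats).
Remainders in descending order: C 0.5863, D 0.5728, A 0.5359, B 0.3050.
The surplus seats go to C, D.

A=0; B=8; C=7; D=8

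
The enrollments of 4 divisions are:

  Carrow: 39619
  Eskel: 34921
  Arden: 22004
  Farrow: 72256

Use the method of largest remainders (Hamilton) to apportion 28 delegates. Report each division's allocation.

The standard divisor is 168800/28 ≈ 6028.571.
Standard quotas: Carrow 6.5719, Eskel 5.7926, Arden 3.6500, Farrow 11.9856.
Lower quotas: Carrow 6, Eskel 5, Arden 3, Farrow 11 (sum 25, leaving 3 seats).
Remainders in descending order: Farrow 0.9856, Eskel 0.7926, Arden 0.6500, Carrow 0.5719.
Largest remainders: Farrow, Eskel, Arden receive the extra seats.

Carrow 6, Eskel 6, Arden 4, Farrow 12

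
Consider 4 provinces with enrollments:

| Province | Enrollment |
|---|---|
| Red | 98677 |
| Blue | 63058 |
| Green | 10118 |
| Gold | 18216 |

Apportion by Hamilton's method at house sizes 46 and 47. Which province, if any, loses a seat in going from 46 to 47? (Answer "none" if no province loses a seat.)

Green

At 46 seats: Red 24, Blue 15, Green 3, Gold 4.
At 47 seats: Red 24, Blue 16, Green 2, Gold 5.
Green drops from 3 to 2.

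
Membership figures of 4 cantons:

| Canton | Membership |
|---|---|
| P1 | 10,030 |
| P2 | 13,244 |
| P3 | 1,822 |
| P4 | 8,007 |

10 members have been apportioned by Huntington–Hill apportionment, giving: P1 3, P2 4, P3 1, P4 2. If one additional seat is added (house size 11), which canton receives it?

Priority for the next seat is population ÷ (√(s·(s+1))).
Priorities: P1 2895.412, P2 2961.448, P3 1288.349, P4 3268.844.
Highest priority: P4.

P4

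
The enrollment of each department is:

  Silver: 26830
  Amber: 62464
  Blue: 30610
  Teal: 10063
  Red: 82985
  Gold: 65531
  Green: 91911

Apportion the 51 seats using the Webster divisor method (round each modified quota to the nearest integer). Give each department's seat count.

Standard divisor 370394/51 ≈ 7262.627; standard quotas: Silver 3.694, Amber 8.601, Blue 4.215, Teal 1.386, Red 11.426, Gold 9.023, Green 12.655.
Rounding to the nearest integer gives Silver 4, Amber 9, Blue 4, Teal 1, Red 11, Gold 9, Green 13 — total 51, matching the house size, so no adjustment is needed.

Silver: 4, Amber: 9, Blue: 4, Teal: 1, Red: 11, Gold: 9, Green: 13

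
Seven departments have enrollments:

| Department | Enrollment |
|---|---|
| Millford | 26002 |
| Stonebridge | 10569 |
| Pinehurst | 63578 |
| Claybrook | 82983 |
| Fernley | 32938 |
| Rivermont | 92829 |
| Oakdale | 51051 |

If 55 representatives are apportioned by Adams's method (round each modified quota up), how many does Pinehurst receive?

Standard divisor 359950/55 ≈ 6544.545; standard quotas: Millford 3.973, Stonebridge 1.615, Pinehurst 9.715, Claybrook 12.680, Fernley 5.033, Rivermont 14.184, Oakdale 7.801.
Rounding up gives 4, 2, 10, 13, 6, 15, 8 = 58 seats, so the divisor must be adjusted.
With modified divisor 7000: modified quotas Millford 3.715, Stonebridge 1.510, Pinehurst 9.083, Claybrook 11.855, Fernley 4.705, Rivermont 13.261, Oakdale 7.293.
Rounding up: Millford 4, Stonebridge 2, Pinehurst 10, Claybrook 12, Fernley 5, Rivermont 14, Oakdale 8 (total 55).
Pinehurst receives 10.

10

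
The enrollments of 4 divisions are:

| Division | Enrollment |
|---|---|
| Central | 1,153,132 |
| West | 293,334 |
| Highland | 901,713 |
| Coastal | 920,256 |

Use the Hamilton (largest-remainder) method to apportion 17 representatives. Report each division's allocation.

Standard divisor: 3268435 ÷ 17 ≈ 192260.882.
Standard quotas: Central 5.9977, West 1.5257, Highland 4.6900, Coastal 4.7865.
Lower quotas: Central 5, West 1, Highland 4, Coastal 4 (sum 14, leaving 3 seats).
Remainders in descending order: Central 0.9977, Coastal 0.7865, Highland 0.6900, West 0.5257.
The surplus seats go to Central, Coastal, Highland.

Central 6, West 1, Highland 5, Coastal 5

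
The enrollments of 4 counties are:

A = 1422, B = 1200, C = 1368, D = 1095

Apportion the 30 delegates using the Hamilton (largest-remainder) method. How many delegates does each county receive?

Standard divisor: 5085 ÷ 30 ≈ 169.5.
Standard quotas: A 8.389, B 7.080, C 8.071, D 6.460.
Lower quotas: A 8, B 7, C 8, D 6 (sum 29, leaving 1 seat).
Remainders in descending order: D 0.460, A 0.389, B 0.080, C 0.071.
The surplus seat goes to D.

A 8; B 7; C 8; D 7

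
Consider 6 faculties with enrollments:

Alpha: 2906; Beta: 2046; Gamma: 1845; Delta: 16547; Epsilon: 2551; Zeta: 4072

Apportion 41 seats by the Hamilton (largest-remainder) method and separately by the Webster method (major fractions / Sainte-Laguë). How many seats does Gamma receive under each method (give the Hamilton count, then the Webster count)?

2 and 3

Hamilton: Alpha 4, Beta 3, Gamma 2, Delta 23, Epsilon 3, Zeta 6.
Webster: Alpha 4, Beta 3, Gamma 3, Delta 22, Epsilon 3, Zeta 6.
Gamma gets 2 under Hamilton and 3 under Webster.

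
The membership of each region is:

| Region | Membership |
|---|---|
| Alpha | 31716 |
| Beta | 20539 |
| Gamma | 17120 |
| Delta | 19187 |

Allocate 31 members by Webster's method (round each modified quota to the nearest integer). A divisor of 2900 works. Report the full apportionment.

With modified divisor 2900: modified quotas Alpha 10.937, Beta 7.082, Gamma 5.903, Delta 6.616.
Rounding to the nearest integer: Alpha 11, Beta 7, Gamma 6, Delta 7 (total 31).

Alpha: 11, Beta: 7, Gamma: 6, Delta: 7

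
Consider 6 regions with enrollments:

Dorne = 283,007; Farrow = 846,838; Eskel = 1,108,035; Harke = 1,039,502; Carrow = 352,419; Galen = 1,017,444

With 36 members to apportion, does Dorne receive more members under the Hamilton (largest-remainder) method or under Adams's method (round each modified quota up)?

Hamilton: Dorne 2, Farrow 6, Eskel 9, Harke 8, Carrow 3, Galen 8.
Adams: Dorne 3, Farrow 6, Eskel 8, Harke 8, Carrow 3, Galen 8.
Dorne gets 2 under Hamilton and 3 under Adams.

Adams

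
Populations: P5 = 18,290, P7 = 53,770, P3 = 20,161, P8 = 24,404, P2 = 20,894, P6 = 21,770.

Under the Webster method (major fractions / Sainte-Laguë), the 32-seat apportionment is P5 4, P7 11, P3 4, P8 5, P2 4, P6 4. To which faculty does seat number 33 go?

P6

Priority for the next seat is population ÷ (current seats + 0.5).
Priorities: P5 4064.444, P7 4675.652, P3 4480.222, P8 4437.091, P2 4643.111, P6 4837.778.
Highest priority: P6.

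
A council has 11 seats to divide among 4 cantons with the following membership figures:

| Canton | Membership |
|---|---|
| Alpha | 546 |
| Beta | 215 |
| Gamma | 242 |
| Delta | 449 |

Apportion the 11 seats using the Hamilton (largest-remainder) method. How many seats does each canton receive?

Standard divisor: 1452 ÷ 11 = 132.
Standard quotas: Alpha 4.136, Beta 1.629, Gamma 1.833, Delta 3.402.
Lower quotas: Alpha 4, Beta 1, Gamma 1, Delta 3 (sum 9, leaving 2 seats).
Remainders in descending order: Gamma 0.833, Beta 0.629, Delta 0.402, Alpha 0.136.
Largest remainders: Gamma, Beta receive the extra seats.

Alpha: 4; Beta: 2; Gamma: 2; Delta: 3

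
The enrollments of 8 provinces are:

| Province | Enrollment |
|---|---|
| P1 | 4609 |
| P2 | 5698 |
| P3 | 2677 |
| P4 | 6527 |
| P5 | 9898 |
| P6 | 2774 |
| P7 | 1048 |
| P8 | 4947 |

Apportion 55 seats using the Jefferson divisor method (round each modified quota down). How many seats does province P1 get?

7

Standard divisor 38178/55 ≈ 694.145; standard quotas: P1 6.640, P2 8.209, P3 3.857, P4 9.403, P5 14.259, P6 3.996, P7 1.510, P8 7.127.
Rounding down gives 6, 8, 3, 9, 14, 3, 1, 7 = 51 seats, so the divisor must be adjusted.
With modified divisor 656: modified quotas P1 7.026, P2 8.686, P3 4.081, P4 9.950, P5 15.088, P6 4.229, P7 1.598, P8 7.541.
Rounding down: P1 7, P2 8, P3 4, P4 9, P5 15, P6 4, P7 1, P8 7 (total 55).
P1 receives 7.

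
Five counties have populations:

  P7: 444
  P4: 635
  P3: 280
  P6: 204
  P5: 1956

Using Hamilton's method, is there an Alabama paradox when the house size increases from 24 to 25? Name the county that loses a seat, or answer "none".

P6

At 24 seats: P7 3, P4 4, P3 2, P6 2, P5 13.
At 25 seats: P7 3, P4 5, P3 2, P6 1, P5 14.
P6 drops from 2 to 1.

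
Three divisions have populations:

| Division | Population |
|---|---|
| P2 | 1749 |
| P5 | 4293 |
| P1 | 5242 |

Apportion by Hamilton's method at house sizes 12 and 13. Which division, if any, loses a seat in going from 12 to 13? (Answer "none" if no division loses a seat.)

none

At 12 seats: P2 2, P5 4, P1 6.
At 13 seats: P2 2, P5 5, P1 6.
No division's allocation decreased.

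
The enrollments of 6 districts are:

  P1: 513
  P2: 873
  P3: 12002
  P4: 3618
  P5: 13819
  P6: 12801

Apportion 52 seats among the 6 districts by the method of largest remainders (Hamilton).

P1 1, P2 1, P3 14, P4 4, P5 17, P6 15

The standard divisor is 43626/52 ≈ 838.962.
Standard quotas: P1 0.6115, P2 1.0406, P3 14.3058, P4 4.3125, P5 16.4716, P6 15.2581.
Lower quotas: P1 0, P2 1, P3 14, P4 4, P5 16, P6 15 (sum 50, leaving 2 seats).
Remainders in descending order: P1 0.6115, P5 0.4716, P4 0.3125, P3 0.3058, P6 0.2581, P2 0.0406.
Largest remainders: P1, P5 receive the extra seats.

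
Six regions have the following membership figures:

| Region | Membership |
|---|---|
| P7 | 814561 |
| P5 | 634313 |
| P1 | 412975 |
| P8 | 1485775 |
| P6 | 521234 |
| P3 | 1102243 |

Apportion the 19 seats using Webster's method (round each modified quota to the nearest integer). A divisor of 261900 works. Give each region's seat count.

With modified divisor 261900: modified quotas P7 3.110, P5 2.422, P1 1.577, P8 5.673, P6 1.990, P3 4.209.
Rounding to the nearest integer: P7 3, P5 2, P1 2, P8 6, P6 2, P3 4 (total 19).

P7 3; P5 2; P1 2; P8 6; P6 2; P3 4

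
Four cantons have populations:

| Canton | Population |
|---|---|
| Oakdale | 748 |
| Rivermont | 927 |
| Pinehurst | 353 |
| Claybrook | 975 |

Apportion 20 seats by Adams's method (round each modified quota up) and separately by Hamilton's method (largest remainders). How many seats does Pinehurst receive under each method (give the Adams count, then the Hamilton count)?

3 and 2

Adams: Oakdale 5, Rivermont 6, Pinehurst 3, Claybrook 6.
Hamilton: Oakdale 5, Rivermont 6, Pinehurst 2, Claybrook 7.
Pinehurst gets 3 under Adams and 2 under Hamilton.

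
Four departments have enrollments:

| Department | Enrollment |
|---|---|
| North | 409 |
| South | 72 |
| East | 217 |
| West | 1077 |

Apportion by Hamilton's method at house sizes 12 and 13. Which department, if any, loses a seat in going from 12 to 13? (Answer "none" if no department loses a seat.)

At 12 seats: North 3, South 1, East 1, West 7.
At 13 seats: North 3, South 0, East 2, West 8.
South drops from 1 to 0.

South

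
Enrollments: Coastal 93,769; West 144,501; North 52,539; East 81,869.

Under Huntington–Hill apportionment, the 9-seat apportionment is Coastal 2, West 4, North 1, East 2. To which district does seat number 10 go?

Priority for the next seat is population ÷ (√(s·(s+1))).
Priorities: Coastal 38281.034, West 32311.406, North 37150.683, East 33422.879.
Highest priority: Coastal.

Coastal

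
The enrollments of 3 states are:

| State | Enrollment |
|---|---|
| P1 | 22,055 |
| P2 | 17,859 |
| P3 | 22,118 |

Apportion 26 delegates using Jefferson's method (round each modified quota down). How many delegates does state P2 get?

8

Standard divisor 62032/26 ≈ 2385.846; standard quotas: P1 9.244, P2 7.485, P3 9.271.
Rounding down gives 9, 7, 9 = 25 seats, so the divisor must be adjusted.
With modified divisor 2220: modified quotas P1 9.935, P2 8.045, P3 9.963.
Rounding down: P1 9, P2 8, P3 9 (total 26).
P2 receives 8.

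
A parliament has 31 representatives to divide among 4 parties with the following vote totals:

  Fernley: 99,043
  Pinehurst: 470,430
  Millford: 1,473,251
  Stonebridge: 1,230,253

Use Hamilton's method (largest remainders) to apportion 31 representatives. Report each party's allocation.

Fernley 1, Pinehurst 4, Millford 14, Stonebridge 12

The standard divisor is 3272977/31 ≈ 105579.903.
Standard quotas: Fernley 0.9381, Pinehurst 4.4557, Millford 13.9539, Stonebridge 11.6523.
Lower quotas: Fernley 0, Pinehurst 4, Millford 13, Stonebridge 11 (sum 28, leaving 3 seats).
Remainders in descending order: Millford 0.9539, Fernley 0.9381, Stonebridge 0.6523, Pinehurst 0.4557.
The surplus seats go to Millford, Fernley, Stonebridge.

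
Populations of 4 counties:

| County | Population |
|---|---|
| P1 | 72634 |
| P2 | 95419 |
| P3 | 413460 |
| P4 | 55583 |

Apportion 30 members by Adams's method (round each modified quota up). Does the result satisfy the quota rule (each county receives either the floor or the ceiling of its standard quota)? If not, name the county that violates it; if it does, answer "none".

P3

Standard quotas: P1 3.420, P2 4.493, P3 19.469, P4 2.617.
Adams allocation: P1 4, P2 5, P3 18, P4 3.
P3 has quota 19.469 (lower 19, upper 20) but receives 18 — outside the quota interval.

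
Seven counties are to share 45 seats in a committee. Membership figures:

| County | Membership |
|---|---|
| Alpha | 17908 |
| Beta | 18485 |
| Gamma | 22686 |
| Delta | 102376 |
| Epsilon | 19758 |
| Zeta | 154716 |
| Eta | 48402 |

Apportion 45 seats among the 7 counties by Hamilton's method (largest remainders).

Alpha 2, Beta 2, Gamma 3, Delta 12, Epsilon 2, Zeta 18, Eta 6

The standard divisor is 384331/45 ≈ 8540.689.
Standard quotas: Alpha 2.0968, Beta 2.1643, Gamma 2.6562, Delta 11.9869, Epsilon 2.3134, Zeta 18.1152, Eta 5.6672.
Lower quotas: Alpha 2, Beta 2, Gamma 2, Delta 11, Epsilon 2, Zeta 18, Eta 5 (sum 42, leaving 3 seats).
Remainders in descending order: Delta 0.9869, Eta 0.6672, Gamma 0.6562, Epsilon 0.3134, Beta 0.1643, Zeta 0.1152, Alpha 0.0968.
The surplus seats go to Delta, Eta, Gamma.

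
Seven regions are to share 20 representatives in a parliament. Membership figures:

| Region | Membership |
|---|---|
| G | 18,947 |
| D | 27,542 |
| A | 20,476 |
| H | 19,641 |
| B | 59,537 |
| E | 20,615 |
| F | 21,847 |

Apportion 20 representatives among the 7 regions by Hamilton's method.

G 2, D 3, A 2, H 2, B 6, E 2, F 3

The standard divisor is 188605/20 ≈ 9430.25.
Standard quotas: G 2.0092, D 2.9206, A 2.1713, H 2.0828, B 6.3134, E 2.1861, F 2.3167.
Lower quotas: G 2, D 2, A 2, H 2, B 6, E 2, F 2 (sum 18, leaving 2 seats).
Remainders in descending order: D 0.9206, F 0.3167, B 0.3134, E 0.1861, A 0.1713, H 0.0828, G 0.0092.
The surplus seats go to D, F.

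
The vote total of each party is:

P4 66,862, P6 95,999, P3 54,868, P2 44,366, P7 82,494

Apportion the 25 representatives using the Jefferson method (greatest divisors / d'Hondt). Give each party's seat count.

Standard divisor 344589/25 ≈ 13783.56; standard quotas: P4 4.851, P6 6.965, P3 3.981, P2 3.219, P7 5.985.
Rounding down gives 4, 6, 3, 3, 5 = 21 seats, so the divisor must be adjusted.
With modified divisor 12700: modified quotas P4 5.265, P6 7.559, P3 4.320, P2 3.493, P7 6.496.
Rounding down: P4 5, P6 7, P3 4, P2 3, P7 6 (total 25).

P4=5; P6=7; P3=4; P2=3; P7=6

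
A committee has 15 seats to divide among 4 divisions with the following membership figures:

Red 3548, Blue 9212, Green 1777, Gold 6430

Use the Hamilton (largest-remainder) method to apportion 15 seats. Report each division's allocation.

Red 2; Blue 7; Green 1; Gold 5

Standard divisor: 20967 ÷ 15 ≈ 1397.8.
Standard quotas: Red 2.5383, Blue 6.5904, Green 1.2713, Gold 4.6001.
Lower quotas: Red 2, Blue 6, Green 1, Gold 4 (sum 13, leaving 2 seats).
Remainders in descending order: Gold 0.6001, Blue 0.5904, Red 0.5383, Green 0.2713.
Largest remainders: Gold, Blue receive the extra seats.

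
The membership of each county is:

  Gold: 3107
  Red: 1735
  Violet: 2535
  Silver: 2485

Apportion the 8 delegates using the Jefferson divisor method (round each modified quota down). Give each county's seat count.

Standard divisor 9862/8 ≈ 1232.75; standard quotas: Gold 2.520, Red 1.407, Violet 2.056, Silver 2.016.
Rounding down gives 2, 1, 2, 2 = 7 seats, so the divisor must be adjusted.
With modified divisor 1000: modified quotas Gold 3.107, Red 1.735, Violet 2.535, Silver 2.485.
Rounding down: Gold 3, Red 1, Violet 2, Silver 2 (total 8).

Gold 3, Red 1, Violet 2, Silver 2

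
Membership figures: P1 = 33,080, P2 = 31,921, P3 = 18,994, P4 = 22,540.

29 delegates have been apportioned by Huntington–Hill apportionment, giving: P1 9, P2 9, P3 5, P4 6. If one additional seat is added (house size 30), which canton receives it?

P1

Priority for the next seat is population ÷ (√(s·(s+1))).
Priorities: P1 3486.938, P2 3364.769, P3 3467.814, P4 3477.998.
Highest priority: P1.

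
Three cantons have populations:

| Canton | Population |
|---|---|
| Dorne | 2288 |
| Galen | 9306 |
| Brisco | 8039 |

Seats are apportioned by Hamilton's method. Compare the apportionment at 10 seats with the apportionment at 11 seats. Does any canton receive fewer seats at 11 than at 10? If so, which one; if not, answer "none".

none

At 10 seats: Dorne 1, Galen 5, Brisco 4.
At 11 seats: Dorne 1, Galen 5, Brisco 5.
No canton's allocation decreased.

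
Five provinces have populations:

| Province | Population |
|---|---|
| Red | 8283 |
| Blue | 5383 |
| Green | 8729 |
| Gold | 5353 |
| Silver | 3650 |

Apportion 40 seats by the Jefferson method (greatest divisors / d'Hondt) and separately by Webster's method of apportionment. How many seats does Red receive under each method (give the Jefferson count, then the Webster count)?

11 and 10

Jefferson: Red 11, Blue 7, Green 11, Gold 7, Silver 4.
Webster: Red 10, Blue 7, Green 11, Gold 7, Silver 5.
Red gets 11 under Jefferson and 10 under Webster.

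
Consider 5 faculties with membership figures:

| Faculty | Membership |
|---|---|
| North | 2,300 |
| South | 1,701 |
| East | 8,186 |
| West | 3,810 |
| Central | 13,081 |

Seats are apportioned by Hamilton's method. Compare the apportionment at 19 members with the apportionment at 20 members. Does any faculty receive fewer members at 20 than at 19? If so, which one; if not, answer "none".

At 19 seats: North 2, South 1, East 5, West 2, Central 9.
At 20 seats: North 1, South 1, East 6, West 3, Central 9.
North drops from 2 to 1.

North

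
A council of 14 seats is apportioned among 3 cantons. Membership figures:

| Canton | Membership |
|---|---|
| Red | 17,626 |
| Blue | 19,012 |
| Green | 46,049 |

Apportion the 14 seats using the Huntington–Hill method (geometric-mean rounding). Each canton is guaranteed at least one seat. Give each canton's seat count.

With divisor 5821: modified quotas Red 3.028, Blue 3.266, Green 7.911.
Geometric-mean thresholds: Red √(3·4)=3.464, Blue √(3·4)=3.464, Green √(7·8)=7.483.
Each quota rounded against its threshold gives Red 3, Blue 3, Green 8 (total 14).

Red 3, Blue 3, Green 8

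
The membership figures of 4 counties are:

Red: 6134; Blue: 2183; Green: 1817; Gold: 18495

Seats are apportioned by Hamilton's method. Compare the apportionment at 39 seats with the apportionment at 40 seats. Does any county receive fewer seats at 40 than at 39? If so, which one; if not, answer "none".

At 39 seats: Red 8, Blue 3, Green 3, Gold 25.
At 40 seats: Red 9, Blue 3, Green 2, Gold 26.
Green drops from 3 to 2.

Green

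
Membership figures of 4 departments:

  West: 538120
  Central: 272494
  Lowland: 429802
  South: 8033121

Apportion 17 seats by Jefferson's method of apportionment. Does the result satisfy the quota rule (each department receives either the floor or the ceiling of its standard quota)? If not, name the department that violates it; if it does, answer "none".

Standard quotas: West 0.986, Central 0.500, Lowland 0.788, South 14.726.
Jefferson allocation: West 1, Central 0, Lowland 0, South 16.
South has quota 14.726 (lower 14, upper 15) but receives 16 — outside the quota interval.

South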